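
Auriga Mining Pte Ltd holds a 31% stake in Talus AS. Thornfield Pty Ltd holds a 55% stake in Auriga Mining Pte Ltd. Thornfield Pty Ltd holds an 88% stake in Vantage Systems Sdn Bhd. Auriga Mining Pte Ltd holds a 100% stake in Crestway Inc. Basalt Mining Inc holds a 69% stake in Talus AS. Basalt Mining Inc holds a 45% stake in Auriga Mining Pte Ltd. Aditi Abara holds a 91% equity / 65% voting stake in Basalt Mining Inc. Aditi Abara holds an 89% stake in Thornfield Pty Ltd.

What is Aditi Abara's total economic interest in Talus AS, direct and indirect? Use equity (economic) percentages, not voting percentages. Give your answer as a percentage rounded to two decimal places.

90.66%

Aditi reaches Talus along 3 paths.
Via Thornfield → Auriga: 89% × 55% × 31% = 15.1745%.
Via Basalt → Auriga: 91% × 45% × 31% = 12.6945%.
Via Basalt: 91% × 69% = 62.79%.
Total: 15.1745% + 12.6945% + 62.79% = 90.659%.
Rounded: 90.66%.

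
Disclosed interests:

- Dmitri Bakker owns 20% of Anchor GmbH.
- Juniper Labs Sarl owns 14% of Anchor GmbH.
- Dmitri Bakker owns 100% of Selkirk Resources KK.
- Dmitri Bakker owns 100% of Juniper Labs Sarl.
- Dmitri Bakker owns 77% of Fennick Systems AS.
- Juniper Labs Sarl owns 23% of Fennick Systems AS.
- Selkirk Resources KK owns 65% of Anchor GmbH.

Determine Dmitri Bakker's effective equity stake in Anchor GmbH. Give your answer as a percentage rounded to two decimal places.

Dmitri reaches Anchor along 3 paths.
Via Juniper: 100% × 14% = 14%.
Direct stake: 20% = 20%.
Via Selkirk: 100% × 65% = 65%.
Total: 14% + 20% + 65% = 99%.
Rounded: 99.00%.

99.00%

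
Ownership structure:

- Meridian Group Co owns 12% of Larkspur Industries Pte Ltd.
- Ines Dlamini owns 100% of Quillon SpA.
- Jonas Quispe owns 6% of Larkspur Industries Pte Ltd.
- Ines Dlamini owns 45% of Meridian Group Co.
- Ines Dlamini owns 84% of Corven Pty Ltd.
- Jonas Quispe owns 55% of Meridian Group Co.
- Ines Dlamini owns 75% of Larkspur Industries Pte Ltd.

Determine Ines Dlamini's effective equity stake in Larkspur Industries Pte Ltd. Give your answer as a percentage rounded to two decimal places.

Ines reaches Larkspur along 2 paths.
Via Meridian: 45% × 12% = 5.4%.
Direct stake: 75% = 75%.
Total: 5.4% + 75% = 80.4%.
Rounded: 80.40%.

80.40%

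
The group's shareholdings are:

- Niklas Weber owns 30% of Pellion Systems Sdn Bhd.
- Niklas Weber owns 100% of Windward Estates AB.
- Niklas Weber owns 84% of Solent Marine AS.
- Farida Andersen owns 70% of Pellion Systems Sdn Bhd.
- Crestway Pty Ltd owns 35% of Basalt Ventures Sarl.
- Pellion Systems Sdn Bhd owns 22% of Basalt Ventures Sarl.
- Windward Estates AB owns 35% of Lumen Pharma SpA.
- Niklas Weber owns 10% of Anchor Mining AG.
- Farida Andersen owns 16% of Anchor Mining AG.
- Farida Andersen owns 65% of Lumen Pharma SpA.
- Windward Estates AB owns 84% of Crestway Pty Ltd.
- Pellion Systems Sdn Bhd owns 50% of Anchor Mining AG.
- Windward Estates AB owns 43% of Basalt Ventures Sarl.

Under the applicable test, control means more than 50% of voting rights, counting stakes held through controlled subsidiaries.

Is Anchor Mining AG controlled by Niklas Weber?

No

Niklas holds 100% of Windward, so Niklas controls Windward.
Windward holds 84% of Crestway, so Niklas controls Crestway.
Niklas holds 84% of Solent, so Niklas controls Solent.
Crestway and Windward together hold 35% + 43% = 78% of Basalt, so Niklas controls Basalt.
In Anchor, Niklas's side holds only 10%, not > 50%.
So Niklas does not control Anchor.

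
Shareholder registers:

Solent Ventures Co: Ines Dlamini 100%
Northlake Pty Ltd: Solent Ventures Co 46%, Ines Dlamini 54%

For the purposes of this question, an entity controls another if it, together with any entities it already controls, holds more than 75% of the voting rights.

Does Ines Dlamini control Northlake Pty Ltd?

Ines holds 100% of Solent, so Ines controls Solent.
Solent and Ines together hold 46% + 54% = 100% of Northlake, so Ines controls Northlake.

Yes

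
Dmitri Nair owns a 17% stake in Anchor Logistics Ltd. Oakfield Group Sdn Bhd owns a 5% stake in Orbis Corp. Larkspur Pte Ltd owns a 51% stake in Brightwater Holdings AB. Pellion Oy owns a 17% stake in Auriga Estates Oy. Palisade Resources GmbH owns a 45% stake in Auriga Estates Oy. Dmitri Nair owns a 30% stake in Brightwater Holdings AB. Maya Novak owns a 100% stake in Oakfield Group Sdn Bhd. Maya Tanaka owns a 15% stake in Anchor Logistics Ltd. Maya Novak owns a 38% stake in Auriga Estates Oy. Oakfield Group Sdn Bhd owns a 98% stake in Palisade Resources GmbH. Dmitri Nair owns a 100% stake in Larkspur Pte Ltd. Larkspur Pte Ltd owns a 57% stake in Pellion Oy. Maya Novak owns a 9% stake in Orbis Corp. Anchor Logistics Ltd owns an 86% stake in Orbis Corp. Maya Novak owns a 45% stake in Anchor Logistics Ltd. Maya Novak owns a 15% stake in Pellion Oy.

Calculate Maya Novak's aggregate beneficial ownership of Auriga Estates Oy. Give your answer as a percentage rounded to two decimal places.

84.65%

Maya Novak reaches Auriga along 3 paths.
Via Pellion: 15% × 17% = 2.55%.
Via Oakfield → Palisade: 100% × 98% × 45% = 44.1%.
Direct stake: 38% = 38%.
Total: 2.55% + 44.1% + 38% = 84.65%.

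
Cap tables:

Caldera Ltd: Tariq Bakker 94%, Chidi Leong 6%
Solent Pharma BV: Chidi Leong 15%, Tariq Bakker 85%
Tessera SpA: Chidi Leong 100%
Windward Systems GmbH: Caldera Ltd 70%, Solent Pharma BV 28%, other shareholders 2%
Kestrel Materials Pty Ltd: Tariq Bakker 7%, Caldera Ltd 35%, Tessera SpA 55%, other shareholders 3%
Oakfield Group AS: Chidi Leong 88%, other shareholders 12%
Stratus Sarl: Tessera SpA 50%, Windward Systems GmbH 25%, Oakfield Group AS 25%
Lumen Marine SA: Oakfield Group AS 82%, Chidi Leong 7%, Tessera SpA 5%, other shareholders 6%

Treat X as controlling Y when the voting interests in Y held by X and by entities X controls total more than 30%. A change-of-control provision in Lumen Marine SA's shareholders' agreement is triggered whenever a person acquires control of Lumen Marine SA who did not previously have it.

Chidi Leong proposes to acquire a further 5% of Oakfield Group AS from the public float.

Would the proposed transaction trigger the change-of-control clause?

No

The purchase changes only Chidi's holdings, so Chidi is the only person who could newly come to control Lumen.
Chidi holds 88% of Oakfield, so Chidi controls Oakfield.
Chidi holds 100% of Tessera, so Chidi controls Tessera.
Oakfield and Chidi and Tessera together hold 82% + 7% + 5% = 94% of Lumen, so Chidi controls Lumen.
So Chidi already controls Lumen before the transaction.
After the purchase, Chidi's direct stake in Oakfield rises to 88% + 5% = 93%.
Chidi controlled Lumen already, so this is not a new person acquiring control; every other person's position is unchanged or reduced.
No new person acquires control, so the clause is not triggered.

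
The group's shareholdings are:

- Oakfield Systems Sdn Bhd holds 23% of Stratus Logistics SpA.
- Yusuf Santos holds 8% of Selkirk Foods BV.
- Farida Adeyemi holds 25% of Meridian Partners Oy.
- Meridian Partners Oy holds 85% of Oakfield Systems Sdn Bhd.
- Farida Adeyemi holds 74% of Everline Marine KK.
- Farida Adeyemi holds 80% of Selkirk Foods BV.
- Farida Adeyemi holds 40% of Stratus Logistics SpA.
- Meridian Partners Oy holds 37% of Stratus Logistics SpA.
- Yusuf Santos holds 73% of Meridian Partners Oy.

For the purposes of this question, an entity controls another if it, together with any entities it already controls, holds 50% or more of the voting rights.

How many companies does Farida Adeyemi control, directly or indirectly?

Farida holds 80% of Selkirk, so Farida controls Selkirk.
Farida holds 74% of Everline, so Farida controls Everline.
No other company's threshold is met.
Farida controls 2 companies.

2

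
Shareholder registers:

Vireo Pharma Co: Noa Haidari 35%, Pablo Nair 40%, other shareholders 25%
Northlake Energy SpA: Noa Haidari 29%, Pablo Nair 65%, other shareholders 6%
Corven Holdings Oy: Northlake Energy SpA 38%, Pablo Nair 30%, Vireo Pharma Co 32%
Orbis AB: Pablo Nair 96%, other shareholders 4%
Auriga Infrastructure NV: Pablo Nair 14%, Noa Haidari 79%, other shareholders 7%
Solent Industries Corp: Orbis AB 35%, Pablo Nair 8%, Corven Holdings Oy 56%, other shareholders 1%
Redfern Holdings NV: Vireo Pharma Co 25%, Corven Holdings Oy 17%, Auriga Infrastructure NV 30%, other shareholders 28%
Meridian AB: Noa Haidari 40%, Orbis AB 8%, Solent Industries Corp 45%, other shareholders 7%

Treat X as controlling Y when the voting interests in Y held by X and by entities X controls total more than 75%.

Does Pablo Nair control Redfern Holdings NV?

No

Pablo holds 96% of Orbis, so Pablo controls Orbis.
Neither Pablo nor any entity Pablo controls holds any voting interest in Redfern.
So Pablo does not control Redfern.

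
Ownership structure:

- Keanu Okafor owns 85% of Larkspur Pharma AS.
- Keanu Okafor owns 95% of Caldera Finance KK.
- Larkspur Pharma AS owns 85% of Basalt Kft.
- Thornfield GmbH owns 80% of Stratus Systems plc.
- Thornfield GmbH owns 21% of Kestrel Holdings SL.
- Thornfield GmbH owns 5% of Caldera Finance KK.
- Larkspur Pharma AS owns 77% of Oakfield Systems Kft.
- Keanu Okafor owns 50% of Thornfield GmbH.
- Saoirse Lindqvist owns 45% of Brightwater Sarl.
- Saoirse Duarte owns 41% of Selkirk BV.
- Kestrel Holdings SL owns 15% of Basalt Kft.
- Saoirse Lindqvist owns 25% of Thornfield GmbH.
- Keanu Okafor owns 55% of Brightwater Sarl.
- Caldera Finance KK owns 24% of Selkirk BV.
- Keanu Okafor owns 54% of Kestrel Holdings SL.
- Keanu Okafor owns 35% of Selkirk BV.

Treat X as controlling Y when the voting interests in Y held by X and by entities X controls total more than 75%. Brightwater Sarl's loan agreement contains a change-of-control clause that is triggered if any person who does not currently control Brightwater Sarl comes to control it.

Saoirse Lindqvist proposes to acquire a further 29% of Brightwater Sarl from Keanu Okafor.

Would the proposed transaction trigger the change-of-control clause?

No

The purchase adds only to Saoirse Lindqvist's holdings (Keanu's stake shrinks), so Saoirse Lindqvist is the only person who could newly come to control Brightwater.
Saoirse Lindqvist's largest direct stake is 45% in Brightwater, which does not meet the threshold, so Saoirse Lindqvist controls no company.
In Brightwater, Saoirse Lindqvist's side holds only 45%, not > 75%.
So before the transaction, Saoirse Lindqvist does not control Brightwater.
After the purchase, Saoirse Lindqvist's direct stake in Brightwater rises to 45% + 29% = 74%, and Keanu's stake falls to 26%.
After the transaction, Saoirse Lindqvist's side holds 74% of Brightwater, not > 75%, so Saoirse Lindqvist still does not control Brightwater.
No new person acquires control, so the clause is not triggered.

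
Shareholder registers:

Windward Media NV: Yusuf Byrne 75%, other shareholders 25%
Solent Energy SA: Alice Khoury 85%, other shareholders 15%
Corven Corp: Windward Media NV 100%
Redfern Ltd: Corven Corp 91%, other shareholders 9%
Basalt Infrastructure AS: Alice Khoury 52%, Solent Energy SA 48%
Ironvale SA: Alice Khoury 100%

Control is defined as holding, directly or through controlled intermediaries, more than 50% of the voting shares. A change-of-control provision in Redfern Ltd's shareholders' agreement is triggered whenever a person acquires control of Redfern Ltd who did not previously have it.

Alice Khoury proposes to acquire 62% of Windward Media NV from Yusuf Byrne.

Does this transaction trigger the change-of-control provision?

Yes

The purchase adds only to Alice's holdings (Yusuf's stake shrinks), so Alice is the only person who could newly come to control Redfern.
Alice holds 85% of Solent, so Alice controls Solent.
Alice and Solent together hold 52% + 48% = 100% of Basalt, so Alice controls Basalt.
Alice holds 100% of Ironvale, so Alice controls Ironvale.
Neither Alice nor any entity Alice controls holds any voting interest in Redfern.
So before the transaction, Alice does not control Redfern.
After the purchase, Alice holds 62% of Windward directly, and Yusuf's stake falls to 13%.
Alice holds 62% of Windward, so Alice controls Windward.
Windward holds 100% of Corven, so Alice controls Corven.
Corven holds 91% of Redfern, so Alice controls Redfern.
Alice did not control Redfern before and does after, so the clause is triggered.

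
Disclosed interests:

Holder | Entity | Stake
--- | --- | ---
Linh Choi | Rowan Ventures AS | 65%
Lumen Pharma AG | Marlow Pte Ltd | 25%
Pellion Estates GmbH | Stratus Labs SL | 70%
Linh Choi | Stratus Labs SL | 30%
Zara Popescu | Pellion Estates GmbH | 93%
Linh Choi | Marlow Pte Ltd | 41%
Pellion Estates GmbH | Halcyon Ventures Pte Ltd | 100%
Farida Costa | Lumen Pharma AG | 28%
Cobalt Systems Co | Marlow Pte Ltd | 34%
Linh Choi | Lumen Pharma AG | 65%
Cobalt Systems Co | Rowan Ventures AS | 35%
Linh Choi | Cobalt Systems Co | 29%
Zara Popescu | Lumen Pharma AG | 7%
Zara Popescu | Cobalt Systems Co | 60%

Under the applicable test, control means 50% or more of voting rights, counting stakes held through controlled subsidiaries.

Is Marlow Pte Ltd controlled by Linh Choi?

Yes

Linh holds 65% of Lumen, so Linh controls Lumen.
Linh and Lumen together hold 41% + 25% = 66% of Marlow, so Linh controls Marlow.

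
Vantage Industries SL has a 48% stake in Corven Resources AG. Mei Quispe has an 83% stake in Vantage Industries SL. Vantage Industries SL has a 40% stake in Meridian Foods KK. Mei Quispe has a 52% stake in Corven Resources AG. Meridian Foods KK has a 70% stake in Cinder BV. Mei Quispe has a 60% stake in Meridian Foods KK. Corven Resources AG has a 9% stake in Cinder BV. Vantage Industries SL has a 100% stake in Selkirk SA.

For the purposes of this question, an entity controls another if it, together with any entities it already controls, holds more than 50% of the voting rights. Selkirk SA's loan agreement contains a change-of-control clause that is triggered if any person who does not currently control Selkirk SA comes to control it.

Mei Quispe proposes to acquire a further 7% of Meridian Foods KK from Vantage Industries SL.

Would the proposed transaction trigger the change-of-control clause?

No

The purchase adds only to Mei's holdings (Vantage's stake shrinks), so Mei is the only person who could newly come to control Selkirk.
Mei holds 83% of Vantage, so Mei controls Vantage.
Vantage holds 100% of Selkirk, so Mei controls Selkirk.
So Mei already controls Selkirk before the transaction.
After the purchase, Mei's direct stake in Meridian rises to 60% + 7% = 67%, and Vantage's stake falls to 33%.
Mei controlled Selkirk already, so this is not a new person acquiring control; every other person's position is unchanged or reduced.
No new person acquires control, so the clause is not triggered.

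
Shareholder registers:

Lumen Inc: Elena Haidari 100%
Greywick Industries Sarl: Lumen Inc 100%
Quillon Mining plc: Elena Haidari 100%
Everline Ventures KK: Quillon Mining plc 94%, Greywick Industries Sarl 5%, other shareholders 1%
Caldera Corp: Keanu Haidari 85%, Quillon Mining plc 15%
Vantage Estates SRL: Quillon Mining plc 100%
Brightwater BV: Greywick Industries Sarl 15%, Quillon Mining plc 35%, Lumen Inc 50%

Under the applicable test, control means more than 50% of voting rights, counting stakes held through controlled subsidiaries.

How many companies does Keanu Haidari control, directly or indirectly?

Keanu holds 85% of Caldera, so Keanu controls Caldera.
No other company's threshold is met.
Keanu controls 1 company.

1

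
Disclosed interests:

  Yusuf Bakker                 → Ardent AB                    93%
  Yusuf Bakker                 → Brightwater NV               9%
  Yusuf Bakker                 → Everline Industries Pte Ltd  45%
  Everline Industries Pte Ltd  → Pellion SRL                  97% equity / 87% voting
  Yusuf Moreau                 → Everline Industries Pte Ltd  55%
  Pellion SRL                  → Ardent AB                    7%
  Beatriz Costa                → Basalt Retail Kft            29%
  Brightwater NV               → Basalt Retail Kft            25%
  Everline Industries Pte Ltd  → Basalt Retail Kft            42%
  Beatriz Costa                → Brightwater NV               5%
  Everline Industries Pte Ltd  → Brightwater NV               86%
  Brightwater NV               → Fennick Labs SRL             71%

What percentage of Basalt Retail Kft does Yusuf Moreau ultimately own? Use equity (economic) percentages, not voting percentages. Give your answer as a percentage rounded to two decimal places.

34.93%

Yusuf Moreau reaches Basalt along 2 paths.
Via Everline: 55% × 42% = 23.1%.
Via Everline → Brightwater: 55% × 86% × 25% = 11.825%.
Total: 23.1% + 11.825% = 34.925%.
Rounded: 34.93%.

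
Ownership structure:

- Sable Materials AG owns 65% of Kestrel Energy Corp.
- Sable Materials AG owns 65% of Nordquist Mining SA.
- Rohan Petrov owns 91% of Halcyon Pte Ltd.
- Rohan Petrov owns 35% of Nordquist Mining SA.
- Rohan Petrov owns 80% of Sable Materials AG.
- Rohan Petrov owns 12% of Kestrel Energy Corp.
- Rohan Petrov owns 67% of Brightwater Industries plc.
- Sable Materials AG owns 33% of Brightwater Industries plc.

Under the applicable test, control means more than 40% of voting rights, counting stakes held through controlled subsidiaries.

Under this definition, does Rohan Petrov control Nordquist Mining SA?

Yes

Rohan holds 80% of Sable, so Rohan controls Sable.
Sable and Rohan together hold 65% + 35% = 100% of Nordquist, so Rohan controls Nordquist.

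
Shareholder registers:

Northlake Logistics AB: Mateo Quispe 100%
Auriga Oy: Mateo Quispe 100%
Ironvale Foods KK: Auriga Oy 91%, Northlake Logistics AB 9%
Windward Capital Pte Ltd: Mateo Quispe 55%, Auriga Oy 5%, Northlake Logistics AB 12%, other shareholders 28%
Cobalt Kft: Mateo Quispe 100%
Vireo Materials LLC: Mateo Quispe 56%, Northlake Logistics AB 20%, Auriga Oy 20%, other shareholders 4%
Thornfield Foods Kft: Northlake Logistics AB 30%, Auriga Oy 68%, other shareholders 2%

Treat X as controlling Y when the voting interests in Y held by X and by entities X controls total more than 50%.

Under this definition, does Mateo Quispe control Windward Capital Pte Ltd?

Yes

Mateo holds 100% of Auriga, so Mateo controls Auriga.
Mateo holds 100% of Northlake, so Mateo controls Northlake.
Mateo and Auriga and Northlake together hold 55% + 5% + 12% = 72% of Windward, so Mateo controls Windward.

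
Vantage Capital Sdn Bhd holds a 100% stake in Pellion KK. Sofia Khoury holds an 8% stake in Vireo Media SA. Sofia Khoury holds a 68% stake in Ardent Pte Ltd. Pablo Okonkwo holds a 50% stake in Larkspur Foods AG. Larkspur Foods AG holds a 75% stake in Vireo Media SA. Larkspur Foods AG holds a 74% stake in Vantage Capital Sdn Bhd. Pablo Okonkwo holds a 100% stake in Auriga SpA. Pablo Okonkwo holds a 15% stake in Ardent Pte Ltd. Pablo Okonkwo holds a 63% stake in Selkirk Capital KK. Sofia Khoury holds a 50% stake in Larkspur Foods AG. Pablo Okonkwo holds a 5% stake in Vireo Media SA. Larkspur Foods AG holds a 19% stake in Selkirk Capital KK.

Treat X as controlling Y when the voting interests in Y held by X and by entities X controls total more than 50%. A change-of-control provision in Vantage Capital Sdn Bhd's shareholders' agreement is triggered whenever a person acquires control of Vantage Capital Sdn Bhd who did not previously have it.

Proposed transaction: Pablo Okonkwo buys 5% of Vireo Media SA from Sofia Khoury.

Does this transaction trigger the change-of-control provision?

No

The purchase adds only to Pablo's holdings (Sofia's stake shrinks), so Pablo is the only person who could newly come to control Vantage.
Pablo holds 100% of Auriga, so Pablo controls Auriga.
Pablo holds 63% of Selkirk, so Pablo controls Selkirk.
Neither Pablo nor any entity Pablo controls holds any voting interest in Vantage.
So before the transaction, Pablo does not control Vantage.
After the purchase, Pablo's direct stake in Vireo rises to 5% + 5% = 10%, and Sofia's stake falls to 3%.
Pablo's side now holds 10% of Vireo, not > 50%, so Pablo still does not control Vireo.
After the transaction, neither Pablo nor any entity Pablo controls holds a voting interest in Vantage, so Pablo still does not control it.
No new person acquires control, so the clause is not triggered.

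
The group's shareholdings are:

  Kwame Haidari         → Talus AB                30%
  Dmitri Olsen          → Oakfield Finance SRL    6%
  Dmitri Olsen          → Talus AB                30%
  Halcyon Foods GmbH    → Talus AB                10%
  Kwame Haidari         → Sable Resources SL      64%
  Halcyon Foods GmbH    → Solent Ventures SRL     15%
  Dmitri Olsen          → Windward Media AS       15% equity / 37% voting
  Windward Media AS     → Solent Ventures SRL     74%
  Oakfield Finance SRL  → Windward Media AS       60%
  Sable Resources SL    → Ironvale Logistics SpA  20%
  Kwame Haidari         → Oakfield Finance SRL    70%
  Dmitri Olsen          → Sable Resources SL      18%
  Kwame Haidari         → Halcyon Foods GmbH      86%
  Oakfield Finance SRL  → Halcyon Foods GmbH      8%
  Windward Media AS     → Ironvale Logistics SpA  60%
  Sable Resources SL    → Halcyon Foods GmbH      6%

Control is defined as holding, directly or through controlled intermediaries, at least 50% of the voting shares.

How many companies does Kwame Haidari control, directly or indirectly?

6

Kwame holds 64% of Sable, so Kwame controls Sable.
Kwame holds 70% of Oakfield, so Kwame controls Oakfield.
Oakfield and Kwame and Sable together hold 8% + 86% + 6% = 100% of Halcyon, so Kwame controls Halcyon.
Oakfield holds 60% of Windward, so Kwame controls Windward.
Sable and Windward together hold 20% + 60% = 80% of Ironvale, so Kwame controls Ironvale.
Windward and Halcyon together hold 74% + 15% = 89% of Solent, so Kwame controls Solent.
No other company's threshold is met.
Kwame controls 6 companies.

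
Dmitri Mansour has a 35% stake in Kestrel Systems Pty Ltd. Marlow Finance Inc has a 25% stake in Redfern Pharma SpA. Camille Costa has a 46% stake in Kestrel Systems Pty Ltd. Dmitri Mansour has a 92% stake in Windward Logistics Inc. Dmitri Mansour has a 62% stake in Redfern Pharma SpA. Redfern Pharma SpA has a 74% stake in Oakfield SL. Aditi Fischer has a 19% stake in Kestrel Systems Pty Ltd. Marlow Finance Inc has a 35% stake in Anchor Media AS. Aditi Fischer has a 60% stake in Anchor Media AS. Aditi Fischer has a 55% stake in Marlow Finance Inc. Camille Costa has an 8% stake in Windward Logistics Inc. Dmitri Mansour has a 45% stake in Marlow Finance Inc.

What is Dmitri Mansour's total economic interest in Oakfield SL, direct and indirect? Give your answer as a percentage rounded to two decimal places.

Dmitri reaches Oakfield along 2 paths.
Via Marlow → Redfern: 45% × 25% × 74% = 8.325%.
Via Redfern: 62% × 74% = 45.88%.
Total: 8.325% + 45.88% = 54.205%.
Rounded: 54.21%.

54.21%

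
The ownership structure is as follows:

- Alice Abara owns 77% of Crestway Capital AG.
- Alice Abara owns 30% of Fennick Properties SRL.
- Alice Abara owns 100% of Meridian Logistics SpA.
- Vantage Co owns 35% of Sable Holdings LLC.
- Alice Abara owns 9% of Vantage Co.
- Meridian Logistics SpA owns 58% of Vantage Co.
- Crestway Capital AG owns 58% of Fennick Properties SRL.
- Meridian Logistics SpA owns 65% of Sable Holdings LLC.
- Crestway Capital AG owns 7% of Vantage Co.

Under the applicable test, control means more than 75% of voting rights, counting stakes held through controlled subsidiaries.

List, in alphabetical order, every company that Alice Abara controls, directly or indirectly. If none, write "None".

Alice holds 77% of Crestway, so Alice controls Crestway.
Alice holds 100% of Meridian, so Alice controls Meridian.
Alice and Crestway together hold 30% + 58% = 88% of Fennick, so Alice controls Fennick.
No other company's threshold is met.

Crestway Capital AG, Fennick Properties SRL, Meridian Logistics SpA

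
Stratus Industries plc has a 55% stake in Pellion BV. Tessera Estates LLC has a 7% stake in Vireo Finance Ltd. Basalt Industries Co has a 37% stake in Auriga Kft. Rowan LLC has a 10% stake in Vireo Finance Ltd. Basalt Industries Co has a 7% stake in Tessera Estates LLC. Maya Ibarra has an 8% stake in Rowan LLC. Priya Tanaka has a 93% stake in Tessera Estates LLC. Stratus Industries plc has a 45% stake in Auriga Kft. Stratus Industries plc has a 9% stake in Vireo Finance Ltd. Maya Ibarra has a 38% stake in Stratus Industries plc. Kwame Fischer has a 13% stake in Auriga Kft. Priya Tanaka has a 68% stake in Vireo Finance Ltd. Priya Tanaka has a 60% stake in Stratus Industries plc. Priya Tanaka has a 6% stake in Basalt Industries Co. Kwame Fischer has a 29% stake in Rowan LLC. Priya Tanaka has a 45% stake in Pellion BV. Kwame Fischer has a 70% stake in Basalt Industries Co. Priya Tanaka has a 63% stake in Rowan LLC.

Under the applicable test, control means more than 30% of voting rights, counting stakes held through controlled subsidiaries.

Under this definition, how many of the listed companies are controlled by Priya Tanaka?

Priya holds 63% of Rowan, so Priya controls Rowan.
Priya holds 60% of Stratus, so Priya controls Stratus.
Priya holds 93% of Tessera, so Priya controls Tessera.
Stratus holds 45% of Auriga, so Priya controls Auriga.
Priya and Stratus together hold 45% + 55% = 100% of Pellion, so Priya controls Pellion.
Tessera and Priya and Rowan and Stratus together hold 7% + 68% + 10% + 9% = 94% of Vireo, so Priya controls Vireo.
No other company's threshold is met.
Priya controls 6 companies.

6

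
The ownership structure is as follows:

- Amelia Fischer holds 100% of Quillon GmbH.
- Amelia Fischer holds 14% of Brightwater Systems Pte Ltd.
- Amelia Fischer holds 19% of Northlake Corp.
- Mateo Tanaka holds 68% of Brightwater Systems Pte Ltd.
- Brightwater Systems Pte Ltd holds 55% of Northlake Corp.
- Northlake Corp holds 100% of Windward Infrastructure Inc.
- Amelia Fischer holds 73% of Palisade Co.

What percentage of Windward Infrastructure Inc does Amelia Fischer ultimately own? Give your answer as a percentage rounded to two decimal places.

Amelia reaches Windward along 2 paths.
Via Brightwater → Northlake: 14% × 55% × 100% = 7.7%.
Via Northlake: 19% × 100% = 19%.
Total: 7.7% + 19% = 26.7%.
Rounded: 26.70%.

26.70%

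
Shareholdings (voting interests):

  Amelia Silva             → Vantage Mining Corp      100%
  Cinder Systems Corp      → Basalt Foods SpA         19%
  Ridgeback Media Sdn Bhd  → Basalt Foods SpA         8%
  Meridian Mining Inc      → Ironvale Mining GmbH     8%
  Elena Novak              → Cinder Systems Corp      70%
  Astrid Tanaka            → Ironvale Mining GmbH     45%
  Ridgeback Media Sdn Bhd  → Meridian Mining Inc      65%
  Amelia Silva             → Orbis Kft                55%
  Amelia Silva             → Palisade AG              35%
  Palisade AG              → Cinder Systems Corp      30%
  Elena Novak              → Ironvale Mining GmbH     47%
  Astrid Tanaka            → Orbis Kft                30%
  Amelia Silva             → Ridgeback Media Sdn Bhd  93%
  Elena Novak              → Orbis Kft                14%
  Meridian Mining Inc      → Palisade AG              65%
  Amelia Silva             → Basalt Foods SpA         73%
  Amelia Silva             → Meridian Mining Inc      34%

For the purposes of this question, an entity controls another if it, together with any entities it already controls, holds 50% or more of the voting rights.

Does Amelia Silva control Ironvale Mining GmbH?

No

Amelia holds 55% of Orbis, so Amelia controls Orbis.
Amelia holds 93% of Ridgeback, so Amelia controls Ridgeback.
Ridgeback and Amelia together hold 65% + 34% = 99% of Meridian, so Amelia controls Meridian.
Amelia and Meridian together hold 35% + 65% = 100% of Palisade, so Amelia controls Palisade.
Amelia and Ridgeback together hold 73% + 8% = 81% of Basalt, so Amelia controls Basalt.
Amelia holds 100% of Vantage, so Amelia controls Vantage.
In Ironvale, Amelia's side holds only 8%, not ≥ 50%.
So Amelia does not control Ironvale.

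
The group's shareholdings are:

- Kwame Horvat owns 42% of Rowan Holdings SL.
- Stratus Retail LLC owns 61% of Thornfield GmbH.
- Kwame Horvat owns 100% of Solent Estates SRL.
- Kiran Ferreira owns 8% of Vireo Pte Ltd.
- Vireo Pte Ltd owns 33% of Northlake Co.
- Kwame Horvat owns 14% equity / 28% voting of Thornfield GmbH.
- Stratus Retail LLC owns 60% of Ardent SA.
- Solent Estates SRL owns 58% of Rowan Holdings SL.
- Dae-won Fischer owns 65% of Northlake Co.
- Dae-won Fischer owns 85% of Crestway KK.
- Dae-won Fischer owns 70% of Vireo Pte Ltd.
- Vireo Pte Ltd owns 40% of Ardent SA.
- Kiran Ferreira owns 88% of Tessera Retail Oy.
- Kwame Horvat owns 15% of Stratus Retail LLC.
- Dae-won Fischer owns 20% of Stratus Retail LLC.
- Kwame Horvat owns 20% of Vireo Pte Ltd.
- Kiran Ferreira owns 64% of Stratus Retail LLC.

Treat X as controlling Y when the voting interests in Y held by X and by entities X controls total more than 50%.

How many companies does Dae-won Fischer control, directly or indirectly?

Dae-won holds 70% of Vireo, so Dae-won controls Vireo.
Dae-won holds 85% of Crestway, so Dae-won controls Crestway.
Dae-won and Vireo together hold 65% + 33% = 98% of Northlake, so Dae-won controls Northlake.
No other company's threshold is met.
Dae-won controls 3 companies.

3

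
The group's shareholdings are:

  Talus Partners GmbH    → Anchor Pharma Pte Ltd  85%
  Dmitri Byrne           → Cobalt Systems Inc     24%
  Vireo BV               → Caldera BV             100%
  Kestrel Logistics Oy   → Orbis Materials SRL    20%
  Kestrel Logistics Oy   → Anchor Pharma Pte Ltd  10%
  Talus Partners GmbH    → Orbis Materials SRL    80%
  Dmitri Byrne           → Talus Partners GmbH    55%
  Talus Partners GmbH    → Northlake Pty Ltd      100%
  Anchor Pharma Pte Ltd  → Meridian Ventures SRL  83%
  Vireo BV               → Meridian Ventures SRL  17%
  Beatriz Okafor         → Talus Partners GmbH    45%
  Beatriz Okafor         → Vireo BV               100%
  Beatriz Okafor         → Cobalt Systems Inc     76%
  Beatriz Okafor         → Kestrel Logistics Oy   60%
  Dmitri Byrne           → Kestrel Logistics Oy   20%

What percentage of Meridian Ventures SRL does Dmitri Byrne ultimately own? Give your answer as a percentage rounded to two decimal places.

40.46%

Dmitri reaches Meridian along 2 paths.
Via Talus → Anchor: 55% × 85% × 83% = 38.8025%.
Via Kestrel → Anchor: 20% × 10% × 83% = 1.66%.
Total: 38.8025% + 1.66% = 40.4625%.
Rounded: 40.46%.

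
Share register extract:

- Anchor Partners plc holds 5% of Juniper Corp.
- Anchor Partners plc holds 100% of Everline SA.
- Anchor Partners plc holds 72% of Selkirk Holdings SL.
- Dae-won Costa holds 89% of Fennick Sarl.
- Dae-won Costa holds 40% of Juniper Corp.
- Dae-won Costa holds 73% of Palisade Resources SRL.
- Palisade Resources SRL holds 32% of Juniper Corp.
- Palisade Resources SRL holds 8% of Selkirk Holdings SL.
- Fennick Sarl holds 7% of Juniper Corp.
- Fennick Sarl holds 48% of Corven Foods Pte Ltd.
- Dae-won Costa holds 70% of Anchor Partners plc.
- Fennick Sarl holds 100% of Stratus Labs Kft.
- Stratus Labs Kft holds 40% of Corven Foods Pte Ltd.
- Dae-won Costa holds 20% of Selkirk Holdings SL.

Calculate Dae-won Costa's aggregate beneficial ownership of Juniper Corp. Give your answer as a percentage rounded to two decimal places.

Dae-won reaches Juniper along 4 paths.
Direct stake: 40% = 40%.
Via Fennick: 89% × 7% = 6.23%.
Via Palisade: 73% × 32% = 23.36%.
Via Anchor: 70% × 5% = 3.5%.
Total: 40% + 6.23% + 23.36% + 3.5% = 73.09%.

73.09%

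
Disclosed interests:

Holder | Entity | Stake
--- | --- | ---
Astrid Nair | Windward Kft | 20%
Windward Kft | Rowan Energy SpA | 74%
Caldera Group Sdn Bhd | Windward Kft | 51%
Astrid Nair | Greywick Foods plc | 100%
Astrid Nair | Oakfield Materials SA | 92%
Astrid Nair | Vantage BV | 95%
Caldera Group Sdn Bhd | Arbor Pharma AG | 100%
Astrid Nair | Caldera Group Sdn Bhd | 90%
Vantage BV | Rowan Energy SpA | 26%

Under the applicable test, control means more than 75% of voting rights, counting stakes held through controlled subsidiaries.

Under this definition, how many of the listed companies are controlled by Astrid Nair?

5

Astrid holds 95% of Vantage, so Astrid controls Vantage.
Astrid holds 90% of Caldera, so Astrid controls Caldera.
Astrid holds 92% of Oakfield, so Astrid controls Oakfield.
Astrid holds 100% of Greywick, so Astrid controls Greywick.
Caldera holds 100% of Arbor, so Astrid controls Arbor.
No other company's threshold is met.
Astrid controls 5 companies.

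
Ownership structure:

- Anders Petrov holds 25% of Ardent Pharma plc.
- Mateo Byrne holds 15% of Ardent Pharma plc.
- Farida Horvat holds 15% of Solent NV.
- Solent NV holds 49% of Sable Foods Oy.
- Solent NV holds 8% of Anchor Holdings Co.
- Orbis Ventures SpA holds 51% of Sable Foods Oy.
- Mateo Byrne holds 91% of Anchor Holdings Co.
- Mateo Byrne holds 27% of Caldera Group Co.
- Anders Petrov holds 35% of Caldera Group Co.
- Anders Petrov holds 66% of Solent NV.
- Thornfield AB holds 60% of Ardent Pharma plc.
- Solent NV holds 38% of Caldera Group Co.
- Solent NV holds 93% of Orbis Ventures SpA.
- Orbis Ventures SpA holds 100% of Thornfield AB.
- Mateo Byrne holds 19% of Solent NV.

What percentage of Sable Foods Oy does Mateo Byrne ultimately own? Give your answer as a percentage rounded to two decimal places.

18.32%

Mateo reaches Sable along 2 paths.
Via Solent → Orbis: 19% × 93% × 51% = 9.0117%.
Via Solent: 19% × 49% = 9.31%.
Total: 9.0117% + 9.31% = 18.3217%.
Rounded: 18.32%.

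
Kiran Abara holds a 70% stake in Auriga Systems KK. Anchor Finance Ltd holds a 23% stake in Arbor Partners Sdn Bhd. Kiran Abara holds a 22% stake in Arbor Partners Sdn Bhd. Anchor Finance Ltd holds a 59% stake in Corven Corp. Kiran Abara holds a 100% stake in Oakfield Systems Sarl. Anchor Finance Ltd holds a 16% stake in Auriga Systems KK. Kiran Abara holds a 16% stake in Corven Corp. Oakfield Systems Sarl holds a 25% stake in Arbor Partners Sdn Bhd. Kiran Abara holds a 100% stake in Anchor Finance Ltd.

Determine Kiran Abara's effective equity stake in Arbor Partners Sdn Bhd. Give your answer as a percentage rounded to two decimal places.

Kiran reaches Arbor along 3 paths.
Via Oakfield: 100% × 25% = 25%.
Direct stake: 22% = 22%.
Via Anchor: 100% × 23% = 23%.
Total: 25% + 22% + 23% = 70%.
Rounded: 70.00%.

70.00%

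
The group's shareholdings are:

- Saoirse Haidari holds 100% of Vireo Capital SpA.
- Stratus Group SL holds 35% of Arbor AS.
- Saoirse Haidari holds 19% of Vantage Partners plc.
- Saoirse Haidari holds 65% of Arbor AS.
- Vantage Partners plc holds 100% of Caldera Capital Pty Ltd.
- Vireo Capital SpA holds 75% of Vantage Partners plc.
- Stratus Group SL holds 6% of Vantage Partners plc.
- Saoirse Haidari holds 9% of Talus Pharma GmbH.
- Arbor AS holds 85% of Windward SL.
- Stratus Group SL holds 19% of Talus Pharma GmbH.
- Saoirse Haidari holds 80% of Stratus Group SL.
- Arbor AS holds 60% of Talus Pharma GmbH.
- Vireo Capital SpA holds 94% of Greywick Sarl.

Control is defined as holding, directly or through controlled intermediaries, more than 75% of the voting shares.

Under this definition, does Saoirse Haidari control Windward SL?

Yes

Saoirse holds 80% of Stratus, so Saoirse controls Stratus.
Saoirse and Stratus together hold 65% + 35% = 100% of Arbor, so Saoirse controls Arbor.
Arbor holds 85% of Windward, so Saoirse controls Windward.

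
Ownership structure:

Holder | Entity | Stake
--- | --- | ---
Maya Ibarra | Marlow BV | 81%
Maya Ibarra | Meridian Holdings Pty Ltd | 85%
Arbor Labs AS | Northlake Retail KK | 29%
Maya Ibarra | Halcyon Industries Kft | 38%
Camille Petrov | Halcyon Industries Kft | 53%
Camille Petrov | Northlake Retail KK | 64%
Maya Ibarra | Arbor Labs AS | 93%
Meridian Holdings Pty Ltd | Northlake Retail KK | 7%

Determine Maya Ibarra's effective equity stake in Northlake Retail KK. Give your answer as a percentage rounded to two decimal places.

Maya reaches Northlake along 2 paths.
Via Meridian: 85% × 7% = 5.95%.
Via Arbor: 93% × 29% = 26.97%.
Total: 5.95% + 26.97% = 32.92%.

32.92%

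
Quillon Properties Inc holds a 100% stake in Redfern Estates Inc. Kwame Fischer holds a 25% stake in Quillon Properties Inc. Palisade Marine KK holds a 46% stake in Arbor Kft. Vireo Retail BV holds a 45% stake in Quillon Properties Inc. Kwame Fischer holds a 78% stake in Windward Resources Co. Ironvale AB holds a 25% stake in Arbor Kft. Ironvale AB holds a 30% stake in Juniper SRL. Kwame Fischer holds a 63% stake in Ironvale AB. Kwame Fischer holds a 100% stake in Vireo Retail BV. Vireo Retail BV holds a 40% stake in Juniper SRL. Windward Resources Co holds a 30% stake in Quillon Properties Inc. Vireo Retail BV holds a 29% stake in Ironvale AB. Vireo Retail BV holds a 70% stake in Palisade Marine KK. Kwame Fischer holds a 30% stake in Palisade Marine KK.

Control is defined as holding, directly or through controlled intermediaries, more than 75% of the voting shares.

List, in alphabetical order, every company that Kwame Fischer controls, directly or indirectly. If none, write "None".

Ironvale AB, Palisade Marine KK, Quillon Properties Inc, Redfern Estates Inc, Vireo Retail BV, Windward Resources Co

Kwame holds 100% of Vireo, so Kwame controls Vireo.
Kwame holds 78% of Windward, so Kwame controls Windward.
Windward and Vireo and Kwame together hold 30% + 45% + 25% = 100% of Quillon, so Kwame controls Quillon.
Vireo and Kwame together hold 29% + 63% = 92% of Ironvale, so Kwame controls Ironvale.
Kwame and Vireo together hold 30% + 70% = 100% of Palisade, so Kwame controls Palisade.
Quillon holds 100% of Redfern, so Kwame controls Redfern.
No other company's threshold is met.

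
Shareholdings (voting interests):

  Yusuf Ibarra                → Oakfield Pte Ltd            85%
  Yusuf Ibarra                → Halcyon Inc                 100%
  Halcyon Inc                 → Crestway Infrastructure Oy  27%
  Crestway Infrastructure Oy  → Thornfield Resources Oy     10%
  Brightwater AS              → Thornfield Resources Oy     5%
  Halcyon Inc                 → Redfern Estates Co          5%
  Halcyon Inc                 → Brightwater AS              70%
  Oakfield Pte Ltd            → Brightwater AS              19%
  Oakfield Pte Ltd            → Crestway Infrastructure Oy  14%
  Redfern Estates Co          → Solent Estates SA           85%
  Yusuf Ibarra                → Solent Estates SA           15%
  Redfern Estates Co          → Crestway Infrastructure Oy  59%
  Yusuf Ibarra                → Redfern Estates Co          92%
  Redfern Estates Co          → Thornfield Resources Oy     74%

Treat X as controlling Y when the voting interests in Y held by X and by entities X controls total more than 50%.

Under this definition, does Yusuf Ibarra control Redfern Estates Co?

Yusuf holds 100% of Halcyon, so Yusuf controls Halcyon.
Yusuf and Halcyon together hold 92% + 5% = 97% of Redfern, so Yusuf controls Redfern.

Yes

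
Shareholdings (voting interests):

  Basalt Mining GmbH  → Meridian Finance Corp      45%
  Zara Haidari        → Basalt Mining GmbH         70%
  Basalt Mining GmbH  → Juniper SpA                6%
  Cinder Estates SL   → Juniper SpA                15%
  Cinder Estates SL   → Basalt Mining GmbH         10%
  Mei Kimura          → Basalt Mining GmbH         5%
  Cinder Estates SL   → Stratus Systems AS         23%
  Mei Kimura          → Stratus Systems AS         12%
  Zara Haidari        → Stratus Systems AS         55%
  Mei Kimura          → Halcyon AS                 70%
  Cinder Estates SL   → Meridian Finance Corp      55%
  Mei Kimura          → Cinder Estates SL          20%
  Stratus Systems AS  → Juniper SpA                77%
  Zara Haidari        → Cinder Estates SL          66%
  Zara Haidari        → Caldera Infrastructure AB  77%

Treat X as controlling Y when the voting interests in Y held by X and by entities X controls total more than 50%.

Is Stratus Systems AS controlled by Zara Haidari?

Zara holds 66% of Cinder, so Zara controls Cinder.
Cinder and Zara together hold 23% + 55% = 78% of Stratus, so Zara controls Stratus.

Yes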